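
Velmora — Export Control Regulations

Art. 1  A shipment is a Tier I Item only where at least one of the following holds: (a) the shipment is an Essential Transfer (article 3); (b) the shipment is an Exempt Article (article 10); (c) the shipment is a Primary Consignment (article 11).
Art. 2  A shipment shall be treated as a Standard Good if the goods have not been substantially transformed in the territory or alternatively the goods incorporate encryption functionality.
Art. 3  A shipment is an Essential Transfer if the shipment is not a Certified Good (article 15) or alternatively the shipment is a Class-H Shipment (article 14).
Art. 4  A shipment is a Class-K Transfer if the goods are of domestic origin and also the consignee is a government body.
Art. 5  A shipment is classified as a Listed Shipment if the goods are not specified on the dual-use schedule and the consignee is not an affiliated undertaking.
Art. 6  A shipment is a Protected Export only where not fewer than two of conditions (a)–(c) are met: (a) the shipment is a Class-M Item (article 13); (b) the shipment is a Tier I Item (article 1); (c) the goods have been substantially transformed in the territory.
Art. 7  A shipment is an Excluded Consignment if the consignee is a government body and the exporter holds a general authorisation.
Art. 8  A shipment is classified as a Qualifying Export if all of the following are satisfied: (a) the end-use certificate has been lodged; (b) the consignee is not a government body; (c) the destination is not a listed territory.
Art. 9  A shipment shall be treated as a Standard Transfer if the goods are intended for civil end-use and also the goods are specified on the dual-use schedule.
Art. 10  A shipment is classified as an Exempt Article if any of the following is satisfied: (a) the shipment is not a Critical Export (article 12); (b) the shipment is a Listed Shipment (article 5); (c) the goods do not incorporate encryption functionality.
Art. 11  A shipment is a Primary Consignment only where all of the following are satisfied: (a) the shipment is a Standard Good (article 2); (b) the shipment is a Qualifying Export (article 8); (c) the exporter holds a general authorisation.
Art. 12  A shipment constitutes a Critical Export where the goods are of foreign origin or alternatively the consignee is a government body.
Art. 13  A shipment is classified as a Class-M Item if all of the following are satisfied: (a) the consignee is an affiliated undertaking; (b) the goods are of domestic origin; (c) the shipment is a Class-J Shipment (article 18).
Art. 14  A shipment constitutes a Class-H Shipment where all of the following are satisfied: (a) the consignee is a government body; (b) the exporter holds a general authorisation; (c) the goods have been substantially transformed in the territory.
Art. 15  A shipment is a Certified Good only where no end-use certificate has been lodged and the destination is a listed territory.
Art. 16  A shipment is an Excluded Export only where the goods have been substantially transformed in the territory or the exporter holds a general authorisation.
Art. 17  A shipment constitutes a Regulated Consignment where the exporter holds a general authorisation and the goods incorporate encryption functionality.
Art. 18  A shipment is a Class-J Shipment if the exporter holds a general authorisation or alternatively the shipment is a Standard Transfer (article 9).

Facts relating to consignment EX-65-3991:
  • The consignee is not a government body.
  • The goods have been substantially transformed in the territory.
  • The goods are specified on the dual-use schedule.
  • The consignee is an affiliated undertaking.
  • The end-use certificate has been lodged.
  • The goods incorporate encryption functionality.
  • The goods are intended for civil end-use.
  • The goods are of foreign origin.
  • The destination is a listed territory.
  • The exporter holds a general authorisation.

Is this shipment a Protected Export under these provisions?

article 9 — Standard Transfer: [the goods are intended for civil end-use? yes] AND [the goods are specified on the dual-use schedule? yes] → satisfied.
article 18 — Class-J Shipment: [the exporter holds a general authorisation? yes] OR [Standard Transfer (article 9)? yes] → satisfied.
article 13 — Class-M Item: [the consignee is an affiliated undertaking? yes] AND [the goods are of domestic origin? no] AND [Class-J Shipment (article 18)? yes] → not satisfied.
article 15 — Certified Good: [no end-use certificate has been lodged? no] AND [the destination is a listed territory? yes] → not satisfied.
article 14 — Class-H Shipment: [the consignee is a government body? no] AND [the exporter holds a general authorisation? yes] AND [the goods have been substantially transformed in the territory? yes] → not satisfied.
article 3 — Essential Transfer: [not a Certified Good (article 15)? yes] OR [Class-H Shipment (article 14)? no] → satisfied.
article 12 — Critical Export: [the goods are of foreign origin? yes] OR [the consignee is a government body? no] → satisfied.
article 5 — Listed Shipment: [the goods are not specified on the dual-use schedule? no] AND [the consignee is not an affiliated undertaking? no] → not satisfied.
article 10 — Exempt Article: [not a Critical Export (article 12)? no] OR [Listed Shipment (article 5)? no] OR [the goods do not incorporate encryption functionality? no] → not satisfied.
article 2 — Standard Good: [the goods have not been substantially transformed in the territory? no] OR [the goods incorporate encryption functionality? yes] → satisfied.
article 8 — Qualifying Export: [the end-use certificate has been lodged? yes] AND [the consignee is not a government body? yes] AND [the destination is not a listed territory? no] → not satisfied.
article 11 — Primary Consignment: [Standard Good (article 2)? yes] AND [Qualifying Export (article 8)? no] AND [the exporter holds a general authorisation? yes] → not satisfied.
article 1 — Tier I Item: [Essential Transfer (article 3)? yes] OR [Exempt Article (article 10)? no] OR [Primary Consignment (article 11)? no] → satisfied.
article 6 — Protected Export: Class-M Item (article 13)? no; Tier I Item (article 1)? yes; the goods have been substantially transformed in the territory? yes — 2 of 3 hold (need ≥2) → satisfied.

Yes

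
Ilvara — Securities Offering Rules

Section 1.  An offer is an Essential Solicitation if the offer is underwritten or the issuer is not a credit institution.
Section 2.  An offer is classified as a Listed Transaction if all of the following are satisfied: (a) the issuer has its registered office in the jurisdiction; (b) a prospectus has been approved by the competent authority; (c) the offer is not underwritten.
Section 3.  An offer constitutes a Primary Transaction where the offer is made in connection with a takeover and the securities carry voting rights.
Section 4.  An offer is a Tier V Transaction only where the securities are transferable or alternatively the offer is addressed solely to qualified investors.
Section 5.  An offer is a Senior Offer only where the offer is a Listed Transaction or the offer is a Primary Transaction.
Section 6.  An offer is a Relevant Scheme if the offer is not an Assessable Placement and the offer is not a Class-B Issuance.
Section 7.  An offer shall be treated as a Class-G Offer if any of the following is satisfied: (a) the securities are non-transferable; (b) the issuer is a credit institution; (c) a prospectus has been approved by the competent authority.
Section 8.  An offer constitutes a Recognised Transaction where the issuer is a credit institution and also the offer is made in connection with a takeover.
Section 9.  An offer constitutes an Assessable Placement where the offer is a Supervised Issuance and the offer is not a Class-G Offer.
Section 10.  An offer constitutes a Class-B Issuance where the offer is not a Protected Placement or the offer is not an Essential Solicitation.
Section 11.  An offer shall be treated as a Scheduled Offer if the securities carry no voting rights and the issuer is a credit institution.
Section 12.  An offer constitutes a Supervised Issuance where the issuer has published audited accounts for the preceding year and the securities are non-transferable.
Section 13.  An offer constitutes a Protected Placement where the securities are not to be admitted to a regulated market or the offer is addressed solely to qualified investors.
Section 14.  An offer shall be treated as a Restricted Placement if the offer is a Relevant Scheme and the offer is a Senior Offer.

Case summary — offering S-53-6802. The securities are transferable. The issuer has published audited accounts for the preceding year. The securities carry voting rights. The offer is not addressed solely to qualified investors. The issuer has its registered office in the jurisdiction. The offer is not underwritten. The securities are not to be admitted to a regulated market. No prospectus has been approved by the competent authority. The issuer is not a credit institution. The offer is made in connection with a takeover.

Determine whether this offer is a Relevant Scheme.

Yes

Under section 12: the issuer has published audited accounts for the preceding year? yes; and the securities are non-transferable? no. So the offer is not a Supervised Issuance.
Under section 7: the securities are non-transferable? no; or the issuer is a credit institution? no; or a prospectus has been approved by the competent authority? no. So the offer is not a Class-G Offer.
Under section 9: Supervised Issuance (section 12)? no; and not a Class-G Offer (section 7)? yes. So the offer is not an Assessable Placement.
Under section 13: the securities are not to be admitted to a regulated market? yes; or the offer is addressed solely to qualified investors? no. So the offer is a Protected Placement.
Under section 1: the offer is underwritten? no; or the issuer is not a credit institution? yes. So the offer is an Essential Solicitation.
Under section 10: not a Protected Placement (section 13)? no; or not an Essential Solicitation (section 1)? no. So the offer is not a Class-B Issuance.
Under section 6: not an Assessable Placement (section 9)? yes; and not a Class-B Issuance (section 10)? yes. So the offer is a Relevant Scheme.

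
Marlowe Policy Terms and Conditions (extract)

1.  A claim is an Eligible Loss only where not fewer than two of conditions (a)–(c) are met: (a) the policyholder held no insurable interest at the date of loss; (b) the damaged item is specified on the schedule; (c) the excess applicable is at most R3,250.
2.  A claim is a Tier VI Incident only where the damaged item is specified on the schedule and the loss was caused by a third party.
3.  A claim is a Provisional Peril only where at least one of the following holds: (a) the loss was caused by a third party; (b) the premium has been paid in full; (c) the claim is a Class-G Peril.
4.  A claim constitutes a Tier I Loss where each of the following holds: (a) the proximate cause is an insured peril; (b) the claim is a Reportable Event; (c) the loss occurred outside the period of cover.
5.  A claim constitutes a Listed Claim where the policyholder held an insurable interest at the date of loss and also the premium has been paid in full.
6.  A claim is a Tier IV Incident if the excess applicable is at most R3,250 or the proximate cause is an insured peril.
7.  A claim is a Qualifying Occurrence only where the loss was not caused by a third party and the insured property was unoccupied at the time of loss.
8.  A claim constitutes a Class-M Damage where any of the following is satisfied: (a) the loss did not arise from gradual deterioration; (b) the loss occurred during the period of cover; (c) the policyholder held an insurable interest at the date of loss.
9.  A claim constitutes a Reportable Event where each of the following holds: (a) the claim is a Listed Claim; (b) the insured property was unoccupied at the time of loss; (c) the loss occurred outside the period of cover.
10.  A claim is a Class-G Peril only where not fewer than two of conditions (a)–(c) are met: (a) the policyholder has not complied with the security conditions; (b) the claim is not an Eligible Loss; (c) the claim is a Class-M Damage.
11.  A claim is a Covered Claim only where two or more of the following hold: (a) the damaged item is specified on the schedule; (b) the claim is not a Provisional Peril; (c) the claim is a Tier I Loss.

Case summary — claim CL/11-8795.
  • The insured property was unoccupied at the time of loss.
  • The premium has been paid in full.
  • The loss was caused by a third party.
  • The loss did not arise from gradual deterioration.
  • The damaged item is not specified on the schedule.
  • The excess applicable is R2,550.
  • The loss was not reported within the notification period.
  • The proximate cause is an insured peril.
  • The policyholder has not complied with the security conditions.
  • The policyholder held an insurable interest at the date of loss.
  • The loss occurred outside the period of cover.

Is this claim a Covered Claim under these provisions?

paragraph 1 — Eligible Loss: the policyholder held no insurable interest at the date of loss? no; the damaged item is specified on the schedule? no; excess applicable: R2,550 ≤ R3,250? yes — 1 of 3 hold (need ≥2) → not satisfied.
paragraph 8 — Class-M Damage: [the loss did not arise from gradual deterioration? yes] OR [the loss occurred during the period of cover? no] OR [the policyholder held an insurable interest at the date of loss? yes] → satisfied.
paragraph 10 — Class-G Peril: the policyholder has not complied with the security conditions? yes; not an Eligible Loss (paragraph 1)? yes; Class-M Damage (paragraph 8)? yes — 3 of 3 hold (need ≥2) → satisfied.
paragraph 3 — Provisional Peril: [the loss was caused by a third party? yes] OR [the premium has been paid in full? yes] OR [Class-G Peril (paragraph 10)? yes] → satisfied.
paragraph 5 — Listed Claim: [the policyholder held an insurable interest at the date of loss? yes] AND [the premium has been paid in full? yes] → satisfied.
paragraph 9 — Reportable Event: [Listed Claim (paragraph 5)? yes] AND [the insured property was unoccupied at the time of loss? yes] AND [the loss occurred outside the period of cover? yes] → satisfied.
paragraph 4 — Tier I Loss: [the proximate cause is an insured peril? yes] AND [Reportable Event (paragraph 9)? yes] AND [the loss occurred outside the period of cover? yes] → satisfied.
paragraph 11 — Covered Claim: the damaged item is specified on the schedule? no; not a Provisional Peril (paragraph 3)? no; Tier I Loss (paragraph 4)? yes — 1 of 3 hold (need ≥2) → not satisfied.

No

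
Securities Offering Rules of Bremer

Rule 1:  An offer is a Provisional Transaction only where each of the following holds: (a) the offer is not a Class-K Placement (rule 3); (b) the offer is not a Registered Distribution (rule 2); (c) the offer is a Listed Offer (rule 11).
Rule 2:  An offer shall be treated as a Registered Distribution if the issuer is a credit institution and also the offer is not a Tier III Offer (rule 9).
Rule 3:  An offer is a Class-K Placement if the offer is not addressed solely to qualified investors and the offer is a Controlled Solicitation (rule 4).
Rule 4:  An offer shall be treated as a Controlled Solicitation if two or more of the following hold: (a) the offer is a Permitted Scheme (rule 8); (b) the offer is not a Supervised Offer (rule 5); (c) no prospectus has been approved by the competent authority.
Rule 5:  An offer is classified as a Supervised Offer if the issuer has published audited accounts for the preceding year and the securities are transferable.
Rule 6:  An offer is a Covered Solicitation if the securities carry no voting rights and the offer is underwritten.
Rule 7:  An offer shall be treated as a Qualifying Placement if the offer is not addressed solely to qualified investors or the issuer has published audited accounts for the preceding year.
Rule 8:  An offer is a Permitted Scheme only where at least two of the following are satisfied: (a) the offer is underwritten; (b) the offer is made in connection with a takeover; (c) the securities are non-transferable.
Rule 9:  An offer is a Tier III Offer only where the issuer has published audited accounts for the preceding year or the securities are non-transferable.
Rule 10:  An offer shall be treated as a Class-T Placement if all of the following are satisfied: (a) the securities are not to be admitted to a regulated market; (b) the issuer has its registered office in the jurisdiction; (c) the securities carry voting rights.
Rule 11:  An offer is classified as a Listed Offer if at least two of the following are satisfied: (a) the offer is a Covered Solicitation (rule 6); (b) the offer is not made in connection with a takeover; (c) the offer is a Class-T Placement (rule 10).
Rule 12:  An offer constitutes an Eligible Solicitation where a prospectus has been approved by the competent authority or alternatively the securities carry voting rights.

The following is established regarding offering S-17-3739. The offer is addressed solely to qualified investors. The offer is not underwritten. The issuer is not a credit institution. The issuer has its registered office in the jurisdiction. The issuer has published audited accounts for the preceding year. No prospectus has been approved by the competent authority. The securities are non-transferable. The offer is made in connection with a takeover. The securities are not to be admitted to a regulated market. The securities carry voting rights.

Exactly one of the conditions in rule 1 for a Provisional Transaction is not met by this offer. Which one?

Listed Offer

rule 8 — Permitted Scheme: the offer is underwritten? no; the offer is made in connection with a takeover? yes; the securities are non-transferable? yes — 2 of 3 hold (need ≥2) → satisfied.
rule 5 — Supervised Offer: [the issuer has published audited accounts for the preceding year? yes] AND [the securities are transferable? no] → not satisfied.
rule 4 — Controlled Solicitation: Permitted Scheme (rule 8)? yes; not a Supervised Offer (rule 5)? yes; no prospectus has been approved by the competent authority? yes — 3 of 3 hold (need ≥2) → satisfied.
rule 3 — Class-K Placement: [the offer is not addressed solely to qualified investors? no] AND [Controlled Solicitation (rule 4)? yes] → not satisfied.
rule 9 — Tier III Offer: [the issuer has published audited accounts for the preceding year? yes] OR [the securities are non-transferable? yes] → satisfied.
rule 2 — Registered Distribution: [the issuer is a credit institution? no] AND [not a Tier III Offer (rule 9)? no] → not satisfied.
rule 6 — Covered Solicitation: [the securities carry no voting rights? no] AND [the offer is underwritten? no] → not satisfied.
rule 10 — Class-T Placement: [the securities are not to be admitted to a regulated market? yes] AND [the issuer has its registered office in the jurisdiction? yes] AND [the securities carry voting rights? yes] → satisfied.
rule 11 — Listed Offer: Covered Solicitation (rule 6)? no; the offer is not made in connection with a takeover? no; Class-T Placement (rule 10)? yes — 1 of 3 hold (need ≥2) → not satisfied.
rule 1 — Provisional Transaction: [not a Class-K Placement (rule 3)? yes] AND [not a Registered Distribution (rule 2)? yes] AND [Listed Offer (rule 11)? no] → not satisfied.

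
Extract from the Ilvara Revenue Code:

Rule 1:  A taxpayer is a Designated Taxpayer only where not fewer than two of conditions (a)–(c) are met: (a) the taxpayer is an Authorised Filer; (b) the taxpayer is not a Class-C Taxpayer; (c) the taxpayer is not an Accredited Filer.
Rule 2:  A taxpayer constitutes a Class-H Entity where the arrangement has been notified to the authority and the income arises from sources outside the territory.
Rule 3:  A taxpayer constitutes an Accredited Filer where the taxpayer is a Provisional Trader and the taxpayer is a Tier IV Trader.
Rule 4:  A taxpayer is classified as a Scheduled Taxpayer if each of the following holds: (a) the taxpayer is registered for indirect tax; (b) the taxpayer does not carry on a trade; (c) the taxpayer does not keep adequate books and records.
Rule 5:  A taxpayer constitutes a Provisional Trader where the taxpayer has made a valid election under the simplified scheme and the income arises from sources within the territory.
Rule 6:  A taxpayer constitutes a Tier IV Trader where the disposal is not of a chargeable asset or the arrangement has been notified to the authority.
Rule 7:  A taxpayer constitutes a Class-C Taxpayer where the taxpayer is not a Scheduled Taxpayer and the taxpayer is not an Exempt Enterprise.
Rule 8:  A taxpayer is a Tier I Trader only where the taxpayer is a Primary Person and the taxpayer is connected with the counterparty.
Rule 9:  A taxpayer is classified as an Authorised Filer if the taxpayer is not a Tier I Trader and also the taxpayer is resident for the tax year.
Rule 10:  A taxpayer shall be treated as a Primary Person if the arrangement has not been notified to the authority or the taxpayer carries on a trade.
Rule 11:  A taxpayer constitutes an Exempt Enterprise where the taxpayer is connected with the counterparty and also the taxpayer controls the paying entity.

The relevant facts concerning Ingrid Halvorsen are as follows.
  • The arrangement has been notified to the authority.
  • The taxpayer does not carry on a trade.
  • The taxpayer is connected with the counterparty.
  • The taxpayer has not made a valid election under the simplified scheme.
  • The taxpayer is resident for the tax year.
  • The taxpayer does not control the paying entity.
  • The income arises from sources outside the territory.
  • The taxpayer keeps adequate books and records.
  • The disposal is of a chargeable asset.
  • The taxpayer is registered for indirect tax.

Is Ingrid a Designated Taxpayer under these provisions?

Yes

Under rule 10: the arrangement has not been notified to the authority? no; or the taxpayer carries on a trade? no. So the taxpayer is not a Primary Person.
Under rule 8: Primary Person (rule 10)? no; and the taxpayer is connected with the counterparty? yes. So the taxpayer is not a Tier I Trader.
Under rule 9: not a Tier I Trader (rule 8)? yes; and the taxpayer is resident for the tax year? yes. So the taxpayer is an Authorised Filer.
Under rule 4: the taxpayer is registered for indirect tax? yes; and the taxpayer does not carry on a trade? yes; and the taxpayer does not keep adequate books and records? no. So the taxpayer is not a Scheduled Taxpayer.
Under rule 11: the taxpayer is connected with the counterparty? yes; and the taxpayer controls the paying entity? no. So the taxpayer is not an Exempt Enterprise.
Under rule 7: not a Scheduled Taxpayer (rule 4)? yes; and not an Exempt Enterprise (rule 11)? yes. So the taxpayer is a Class-C Taxpayer.
Under rule 5: the taxpayer has made a valid election under the simplified scheme? no; and the income arises from sources within the territory? no. So the taxpayer is not a Provisional Trader.
Under rule 6: the disposal is not of a chargeable asset? no; or the arrangement has been notified to the authority? yes. So the taxpayer is a Tier IV Trader.
Under rule 3: Provisional Trader (rule 5)? no; and Tier IV Trader (rule 6)? yes. So the taxpayer is not an Accredited Filer.
Under rule 1: Authorised Filer (rule 9)? yes; not a Class-C Taxpayer (rule 7)? no; not an Accredited Filer (rule 3)? yes — 2 of 3 hold (need ≥2) → satisfied.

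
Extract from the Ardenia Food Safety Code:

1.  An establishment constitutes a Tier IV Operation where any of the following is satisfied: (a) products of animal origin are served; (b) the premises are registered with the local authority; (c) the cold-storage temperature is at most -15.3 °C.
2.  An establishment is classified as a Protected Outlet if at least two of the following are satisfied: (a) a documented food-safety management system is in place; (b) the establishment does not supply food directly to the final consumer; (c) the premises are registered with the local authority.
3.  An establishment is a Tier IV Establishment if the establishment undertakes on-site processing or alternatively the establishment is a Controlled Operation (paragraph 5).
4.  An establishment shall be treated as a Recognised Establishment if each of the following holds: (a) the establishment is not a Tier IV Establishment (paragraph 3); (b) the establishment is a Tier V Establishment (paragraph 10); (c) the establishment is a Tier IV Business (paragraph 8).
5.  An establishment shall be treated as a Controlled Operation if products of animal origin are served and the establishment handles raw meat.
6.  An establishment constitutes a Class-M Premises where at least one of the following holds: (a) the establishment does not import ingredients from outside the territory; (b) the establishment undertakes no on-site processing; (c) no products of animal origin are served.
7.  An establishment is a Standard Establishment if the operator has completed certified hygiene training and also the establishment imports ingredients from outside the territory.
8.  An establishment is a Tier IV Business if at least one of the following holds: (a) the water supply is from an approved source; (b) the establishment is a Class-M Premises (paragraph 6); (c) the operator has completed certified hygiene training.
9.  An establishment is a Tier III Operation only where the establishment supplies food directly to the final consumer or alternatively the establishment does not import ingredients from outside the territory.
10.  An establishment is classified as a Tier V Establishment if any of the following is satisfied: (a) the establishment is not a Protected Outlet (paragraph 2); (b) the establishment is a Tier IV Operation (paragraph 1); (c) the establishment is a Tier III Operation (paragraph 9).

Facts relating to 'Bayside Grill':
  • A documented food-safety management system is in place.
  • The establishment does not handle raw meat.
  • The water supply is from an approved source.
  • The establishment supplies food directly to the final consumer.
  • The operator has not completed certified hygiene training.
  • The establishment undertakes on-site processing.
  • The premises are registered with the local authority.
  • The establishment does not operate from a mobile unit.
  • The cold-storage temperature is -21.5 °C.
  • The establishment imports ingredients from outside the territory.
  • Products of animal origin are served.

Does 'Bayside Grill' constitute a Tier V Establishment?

Yes

Under paragraph 2: a documented food-safety management system is in place? yes; the establishment does not supply food directly to the final consumer? no; the premises are registered with the local authority? yes — 2 of 3 hold (need ≥2) → satisfied.
Under paragraph 1: products of animal origin are served? yes; or the premises are registered with the local authority? yes; or cold-storage temperature: -21.5 °C ≤ -15.3 °C? yes. So the establishment is a Tier IV Operation.
Under paragraph 9: the establishment supplies food directly to the final consumer? yes; or the establishment does not import ingredients from outside the territory? no. So the establishment is a Tier III Operation.
Under paragraph 10: not a Protected Outlet (paragraph 2)? no; or Tier IV Operation (paragraph 1)? yes; or Tier III Operation (paragraph 9)? yes. So the establishment is a Tier V Establishment.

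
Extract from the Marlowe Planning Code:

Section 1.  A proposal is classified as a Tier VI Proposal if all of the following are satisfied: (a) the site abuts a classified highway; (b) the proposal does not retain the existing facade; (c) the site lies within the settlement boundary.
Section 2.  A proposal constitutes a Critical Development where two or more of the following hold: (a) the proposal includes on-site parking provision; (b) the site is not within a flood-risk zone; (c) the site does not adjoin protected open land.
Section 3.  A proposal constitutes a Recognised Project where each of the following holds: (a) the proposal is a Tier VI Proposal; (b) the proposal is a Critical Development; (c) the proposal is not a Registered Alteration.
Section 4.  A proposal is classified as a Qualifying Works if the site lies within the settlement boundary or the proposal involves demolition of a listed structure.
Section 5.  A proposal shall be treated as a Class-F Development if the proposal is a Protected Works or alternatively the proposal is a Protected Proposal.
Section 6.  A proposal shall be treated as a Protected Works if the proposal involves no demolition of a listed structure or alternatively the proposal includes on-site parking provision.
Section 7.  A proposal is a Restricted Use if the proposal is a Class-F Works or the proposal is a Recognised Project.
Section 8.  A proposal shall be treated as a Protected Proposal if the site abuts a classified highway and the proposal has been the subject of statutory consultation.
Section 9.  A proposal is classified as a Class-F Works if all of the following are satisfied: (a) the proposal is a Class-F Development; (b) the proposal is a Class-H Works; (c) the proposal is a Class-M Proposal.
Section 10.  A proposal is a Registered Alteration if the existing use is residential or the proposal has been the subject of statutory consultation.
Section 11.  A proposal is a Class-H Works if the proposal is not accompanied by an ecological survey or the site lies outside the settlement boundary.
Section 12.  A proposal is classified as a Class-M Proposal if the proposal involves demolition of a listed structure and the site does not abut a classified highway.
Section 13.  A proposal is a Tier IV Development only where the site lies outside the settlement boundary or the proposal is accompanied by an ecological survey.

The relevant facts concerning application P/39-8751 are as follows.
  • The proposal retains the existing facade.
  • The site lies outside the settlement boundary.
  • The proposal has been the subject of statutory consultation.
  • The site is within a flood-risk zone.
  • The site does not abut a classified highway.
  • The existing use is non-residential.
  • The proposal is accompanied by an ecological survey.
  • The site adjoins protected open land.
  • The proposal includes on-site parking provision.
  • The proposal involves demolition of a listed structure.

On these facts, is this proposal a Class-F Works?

Under section 6: the proposal involves no demolition of a listed structure? no; or the proposal includes on-site parking provision? yes. So the proposal is a Protected Works.
Under section 8: the site abuts a classified highway? no; and the proposal has been the subject of statutory consultation? yes. So the proposal is not a Protected Proposal.
Under section 5: Protected Works (section 6)? yes; or Protected Proposal (section 8)? no. So the proposal is a Class-F Development.
Under section 11: the proposal is not accompanied by an ecological survey? no; or the site lies outside the settlement boundary? yes. So the proposal is a Class-H Works.
Under section 12: the proposal involves demolition of a listed structure? yes; and the site does not abut a classified highway? yes. So the proposal is a Class-M Proposal.
Under section 9: Class-F Development (section 5)? yes; and Class-H Works (section 11)? yes; and Class-M Proposal (section 12)? yes. So the proposal is a Class-F Works.

Yes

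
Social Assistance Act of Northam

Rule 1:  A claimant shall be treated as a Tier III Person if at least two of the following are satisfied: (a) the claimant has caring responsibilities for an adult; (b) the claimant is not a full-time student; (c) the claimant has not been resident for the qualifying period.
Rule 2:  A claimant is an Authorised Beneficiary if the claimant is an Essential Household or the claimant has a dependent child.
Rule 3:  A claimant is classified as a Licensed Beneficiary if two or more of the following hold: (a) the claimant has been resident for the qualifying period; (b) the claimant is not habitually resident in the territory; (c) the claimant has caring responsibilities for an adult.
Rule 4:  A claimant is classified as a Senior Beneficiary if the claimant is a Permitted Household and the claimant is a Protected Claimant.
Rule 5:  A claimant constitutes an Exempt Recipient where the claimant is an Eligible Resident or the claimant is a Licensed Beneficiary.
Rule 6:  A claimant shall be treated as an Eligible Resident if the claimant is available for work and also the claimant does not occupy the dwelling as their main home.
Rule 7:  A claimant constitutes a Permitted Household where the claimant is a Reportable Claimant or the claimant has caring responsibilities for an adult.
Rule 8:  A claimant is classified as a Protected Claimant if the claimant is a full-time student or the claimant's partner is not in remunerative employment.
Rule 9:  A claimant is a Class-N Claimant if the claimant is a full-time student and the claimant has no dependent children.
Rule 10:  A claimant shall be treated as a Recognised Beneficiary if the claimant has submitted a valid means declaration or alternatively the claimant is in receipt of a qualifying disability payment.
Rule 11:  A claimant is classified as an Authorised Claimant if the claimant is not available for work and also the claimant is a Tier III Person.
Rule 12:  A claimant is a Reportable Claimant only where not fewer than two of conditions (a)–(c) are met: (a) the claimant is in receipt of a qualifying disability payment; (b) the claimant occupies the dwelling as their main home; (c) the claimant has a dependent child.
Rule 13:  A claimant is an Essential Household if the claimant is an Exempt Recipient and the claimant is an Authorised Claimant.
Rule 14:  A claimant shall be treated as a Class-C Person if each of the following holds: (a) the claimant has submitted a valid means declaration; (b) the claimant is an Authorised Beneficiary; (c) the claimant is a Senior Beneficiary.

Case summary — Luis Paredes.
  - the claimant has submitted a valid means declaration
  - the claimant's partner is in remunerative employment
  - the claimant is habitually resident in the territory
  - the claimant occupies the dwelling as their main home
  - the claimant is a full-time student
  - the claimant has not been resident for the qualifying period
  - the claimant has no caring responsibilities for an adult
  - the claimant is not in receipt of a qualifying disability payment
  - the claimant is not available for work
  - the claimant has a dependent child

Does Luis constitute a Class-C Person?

Yes

rule 6 — Eligible Resident: [the claimant is available for work? no] AND [the claimant does not occupy the dwelling as their main home? no] → not satisfied.
rule 3 — Licensed Beneficiary: the claimant has been resident for the qualifying period? no; the claimant is not habitually resident in the territory? no; the claimant has caring responsibilities for an adult? no — 0 of 3 hold (need ≥2) → not satisfied.
rule 5 — Exempt Recipient: [Eligible Resident (rule 6)? no] OR [Licensed Beneficiary (rule 3)? no] → not satisfied.
rule 1 — Tier III Person: the claimant has caring responsibilities for an adult? no; the claimant is not a full-time student? no; the claimant has not been resident for the qualifying period? yes — 1 of 3 hold (need ≥2) → not satisfied.
rule 11 — Authorised Claimant: [the claimant is not available for work? yes] AND [Tier III Person (rule 1)? no] → not satisfied.
rule 13 — Essential Household: [Exempt Recipient (rule 5)? no] AND [Authorised Claimant (rule 11)? no] → not satisfied.
rule 2 — Authorised Beneficiary: [Essential Household (rule 13)? no] OR [the claimant has a dependent child? yes] → satisfied.
rule 12 — Reportable Claimant: the claimant is in receipt of a qualifying disability payment? no; the claimant occupies the dwelling as their main home? yes; the claimant has a dependent child? yes — 2 of 3 hold (need ≥2) → satisfied.
rule 7 — Permitted Household: [Reportable Claimant (rule 12)? yes] OR [the claimant has caring responsibilities for an adult? no] → satisfied.
rule 8 — Protected Claimant: [the claimant is a full-time student? yes] OR [the claimant's partner is not in remunerative employment? no] → satisfied.
rule 4 — Senior Beneficiary: [Permitted Household (rule 7)? yes] AND [Protected Claimant (rule 8)? yes] → satisfied.
rule 14 — Class-C Person: [the claimant has submitted a valid means declaration? yes] AND [Authorised Beneficiary (rule 2)? yes] AND [Senior Beneficiary (rule 4)? yes] → satisfied.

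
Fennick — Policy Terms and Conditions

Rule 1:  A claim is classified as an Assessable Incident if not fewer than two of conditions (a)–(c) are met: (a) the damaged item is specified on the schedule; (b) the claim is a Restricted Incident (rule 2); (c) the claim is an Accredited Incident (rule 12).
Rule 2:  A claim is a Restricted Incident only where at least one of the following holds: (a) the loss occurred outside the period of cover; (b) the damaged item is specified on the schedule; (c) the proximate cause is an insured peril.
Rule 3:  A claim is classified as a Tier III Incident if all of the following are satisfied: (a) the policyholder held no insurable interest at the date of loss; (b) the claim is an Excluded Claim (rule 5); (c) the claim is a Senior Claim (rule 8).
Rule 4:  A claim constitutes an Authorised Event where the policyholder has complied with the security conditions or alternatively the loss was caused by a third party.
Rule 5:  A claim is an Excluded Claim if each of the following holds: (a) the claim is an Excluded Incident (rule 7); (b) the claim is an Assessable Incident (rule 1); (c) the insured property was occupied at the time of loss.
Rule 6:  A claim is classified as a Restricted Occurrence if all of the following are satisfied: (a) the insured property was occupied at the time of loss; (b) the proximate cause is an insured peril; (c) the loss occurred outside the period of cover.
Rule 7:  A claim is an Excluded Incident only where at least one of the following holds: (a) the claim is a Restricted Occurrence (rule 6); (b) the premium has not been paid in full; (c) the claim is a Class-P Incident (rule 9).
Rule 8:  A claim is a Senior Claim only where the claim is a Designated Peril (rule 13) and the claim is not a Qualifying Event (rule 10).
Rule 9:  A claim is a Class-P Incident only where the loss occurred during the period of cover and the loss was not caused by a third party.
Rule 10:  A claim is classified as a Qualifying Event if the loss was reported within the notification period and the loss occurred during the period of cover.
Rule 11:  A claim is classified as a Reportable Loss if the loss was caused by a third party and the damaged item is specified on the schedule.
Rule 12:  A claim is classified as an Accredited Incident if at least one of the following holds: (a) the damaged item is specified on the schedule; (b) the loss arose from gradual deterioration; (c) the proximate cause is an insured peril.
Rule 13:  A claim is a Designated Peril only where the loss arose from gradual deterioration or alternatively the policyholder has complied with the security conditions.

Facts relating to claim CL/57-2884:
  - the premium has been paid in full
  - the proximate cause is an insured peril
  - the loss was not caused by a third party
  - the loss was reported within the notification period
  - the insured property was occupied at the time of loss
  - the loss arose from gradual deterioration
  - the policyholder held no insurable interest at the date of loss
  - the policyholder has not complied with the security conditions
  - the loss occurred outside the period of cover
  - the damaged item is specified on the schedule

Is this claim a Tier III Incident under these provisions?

Yes

Under rule 6: the insured property was occupied at the time of loss? yes; and the proximate cause is an insured peril? yes; and the loss occurred outside the period of cover? yes. So the claim is a Restricted Occurrence.
Under rule 9: the loss occurred during the period of cover? no; and the loss was not caused by a third party? yes. So the claim is not a Class-P Incident.
Under rule 7: Restricted Occurrence (rule 6)? yes; or the premium has not been paid in full? no; or Class-P Incident (rule 9)? no. So the claim is an Excluded Incident.
Under rule 2: the loss occurred outside the period of cover? yes; or the damaged item is specified on the schedule? yes; or the proximate cause is an insured peril? yes. So the claim is a Restricted Incident.
Under rule 12: the damaged item is specified on the schedule? yes; or the loss arose from gradual deterioration? yes; or the proximate cause is an insured peril? yes. So the claim is an Accredited Incident.
Under rule 1: the damaged item is specified on the schedule? yes; Restricted Incident (rule 2)? yes; Accredited Incident (rule 12)? yes — 3 of 3 hold (need ≥2) → satisfied.
Under rule 5: Excluded Incident (rule 7)? yes; and Assessable Incident (rule 1)? yes; and the insured property was occupied at the time of loss? yes. So the claim is an Excluded Claim.
Under rule 13: the loss arose from gradual deterioration? yes; or the policyholder has complied with the security conditions? no. So the claim is a Designated Peril.
Under rule 10: the loss was reported within the notification period? yes; and the loss occurred during the period of cover? no. So the claim is not a Qualifying Event.
Under rule 8: Designated Peril (rule 13)? yes; and not a Qualifying Event (rule 10)? yes. So the claim is a Senior Claim.
Under rule 3: the policyholder held no insurable interest at the date of loss? yes; and Excluded Claim (rule 5)? yes; and Senior Claim (rule 8)? yes. So the claim is a Tier III Incident.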